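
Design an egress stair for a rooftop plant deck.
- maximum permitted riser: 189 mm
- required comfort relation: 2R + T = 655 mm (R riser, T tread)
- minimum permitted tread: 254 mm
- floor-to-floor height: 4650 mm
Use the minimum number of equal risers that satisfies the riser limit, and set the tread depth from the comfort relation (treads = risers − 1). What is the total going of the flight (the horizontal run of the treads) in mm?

6792 mm

4650 / 189 = 24.60, so 25 risers are needed.
Each riser is 4650/25 = 186 mm (≤ 189 mm).
Tread T = 655 − 2 × 186 = 283 mm (≥ 254 mm).
25 risers give 24 treads; going = 24 × 283 = 6792 mm.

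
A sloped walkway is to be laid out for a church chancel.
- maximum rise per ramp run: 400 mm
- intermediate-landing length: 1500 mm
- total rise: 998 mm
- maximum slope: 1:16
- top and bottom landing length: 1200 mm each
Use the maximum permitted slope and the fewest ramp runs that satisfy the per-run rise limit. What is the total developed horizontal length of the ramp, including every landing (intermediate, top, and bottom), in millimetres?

⌈998/400⌉ = 3 ramp runs. That means 2 intermediate landings.
Horizontal run for 998 mm of rise at 1:16 is 998 × 16 = 15968 mm.
2 intermediate landings contribute 2 × 1500 = 3000 mm.
Top and bottom landings: 2 × 1200 = 2400 mm.
Total = 15968 + 3000 + 2400 = 21368 mm.

21368 mm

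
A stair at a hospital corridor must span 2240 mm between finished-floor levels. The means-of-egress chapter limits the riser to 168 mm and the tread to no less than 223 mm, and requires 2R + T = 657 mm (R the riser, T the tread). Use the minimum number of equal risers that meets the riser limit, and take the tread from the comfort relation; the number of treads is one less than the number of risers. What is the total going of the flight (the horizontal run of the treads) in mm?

4381 mm

At most 168 each: 2240/168 = 13.33, giving 14 risers.
Each riser is 2240/14 = 160 mm (≤ 168 mm).
From 2R + T = 657: T = 657 − 320 = 337 mm.
Treads = 14 − 1 = 13; going = 13 × 337 = 4381 mm.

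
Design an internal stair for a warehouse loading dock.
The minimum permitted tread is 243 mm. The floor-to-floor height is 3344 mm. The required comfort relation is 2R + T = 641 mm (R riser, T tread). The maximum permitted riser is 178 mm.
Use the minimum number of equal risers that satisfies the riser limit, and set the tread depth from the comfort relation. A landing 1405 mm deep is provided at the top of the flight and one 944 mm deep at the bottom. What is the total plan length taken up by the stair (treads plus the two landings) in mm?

⌈3344/178⌉ = 19 risers.
Each riser is 3344/19 = 176 mm (≤ 178 mm).
Tread T = 641 − 2 × 176 = 289 mm (≥ 243 mm).
Treads = 19 − 1 = 18; going = 18 × 289 = 5202 mm.
Enclosure = 5202 + 1405 + 944 = 7551 mm.

7551 mm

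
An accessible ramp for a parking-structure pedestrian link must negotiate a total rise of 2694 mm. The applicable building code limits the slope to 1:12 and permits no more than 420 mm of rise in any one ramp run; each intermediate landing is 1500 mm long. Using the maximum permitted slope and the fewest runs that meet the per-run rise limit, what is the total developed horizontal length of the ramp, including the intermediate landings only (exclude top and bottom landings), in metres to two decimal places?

41.33 m

2694 / 420 = 6.41, so 7 ramp runs are needed. That means 6 intermediate landings.
Horizontal run for 2694 mm of rise at 1:12 is 2694 × 12 = 32328 mm.
Intermediate landings: 6 × 1500 = 9000 mm.
Developed length = 32328 + 9000 = 41328 mm.
= 41.33 m.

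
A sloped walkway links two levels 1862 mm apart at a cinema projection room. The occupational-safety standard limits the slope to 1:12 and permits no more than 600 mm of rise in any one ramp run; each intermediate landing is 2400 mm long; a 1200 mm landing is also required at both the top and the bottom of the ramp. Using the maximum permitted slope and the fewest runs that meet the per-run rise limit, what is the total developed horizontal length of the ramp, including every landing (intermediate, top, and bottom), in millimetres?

31944 mm

⌈1862/600⌉ = 4 ramp runs. That means 3 intermediate landings.
Horizontal run for 1862 mm of rise at 1:12 is 1862 × 12 = 22344 mm.
3 intermediate landings contribute 3 × 2400 = 7200 mm.
Top and bottom landings: 2 × 1200 = 2400 mm.
Total = 22344 + 7200 + 2400 = 31944 mm.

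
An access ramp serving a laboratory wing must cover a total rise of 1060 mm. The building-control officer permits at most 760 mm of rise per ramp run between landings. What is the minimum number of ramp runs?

2 runs

At most 760 each: 1060/760 = 1.39, giving 2 ramp runs.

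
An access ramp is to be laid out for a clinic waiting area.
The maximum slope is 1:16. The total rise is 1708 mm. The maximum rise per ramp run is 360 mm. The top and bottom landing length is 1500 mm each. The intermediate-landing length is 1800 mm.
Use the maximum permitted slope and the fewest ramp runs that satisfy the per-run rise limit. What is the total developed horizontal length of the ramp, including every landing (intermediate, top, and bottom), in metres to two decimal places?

1708 / 360 = 4.74, so 5 ramp runs are needed. That means 4 intermediate landings.
Ramp run (horizontal) at 1:16: 1708 × 16 = 27328 mm.
4 intermediate landings contribute 4 × 1800 = 7200 mm.
Top and bottom landings: 2 × 1500 = 3000 mm.
Total = 27328 + 7200 + 3000 = 37528 mm.
= 37.53 m.

37.53 m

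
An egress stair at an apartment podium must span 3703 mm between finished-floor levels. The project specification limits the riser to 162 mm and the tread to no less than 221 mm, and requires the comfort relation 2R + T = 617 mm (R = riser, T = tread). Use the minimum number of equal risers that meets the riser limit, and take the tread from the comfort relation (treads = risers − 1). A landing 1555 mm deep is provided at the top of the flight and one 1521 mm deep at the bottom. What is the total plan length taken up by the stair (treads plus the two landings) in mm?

At most 162 each: 3703/162 = 22.86, giving 23 risers.
R = 3703 ÷ 23 = 161 mm.
Tread T = 617 − 2 × 161 = 295 mm (≥ 221 mm).
Treads = 23 − 1 = 22; going = 22 × 295 = 6490 mm.
Enclosure = 6490 + 1555 + 1521 = 9566 mm.

9566 mm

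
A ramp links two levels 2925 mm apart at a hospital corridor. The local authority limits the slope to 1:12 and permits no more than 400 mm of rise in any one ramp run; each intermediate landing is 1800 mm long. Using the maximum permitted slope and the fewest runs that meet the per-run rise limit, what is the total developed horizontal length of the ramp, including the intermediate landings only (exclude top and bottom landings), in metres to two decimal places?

47.70 m

2925 / 400 = 7.31, so 8 ramp runs are needed. That means 7 intermediate landings.
Ramp run (horizontal) at 1:12: 2925 × 12 = 35100 mm.
7 intermediate landings contribute 7 × 1800 = 12600 mm.
Developed length = 35100 + 12600 = 47700 mm.
= 47.70 m.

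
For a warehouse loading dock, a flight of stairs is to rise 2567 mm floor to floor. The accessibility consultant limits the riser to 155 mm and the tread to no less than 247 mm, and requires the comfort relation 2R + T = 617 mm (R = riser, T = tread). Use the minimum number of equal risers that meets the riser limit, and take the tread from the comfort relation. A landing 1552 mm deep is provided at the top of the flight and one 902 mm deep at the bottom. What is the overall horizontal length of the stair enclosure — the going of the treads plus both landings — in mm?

⌈2567/155⌉ = 17 risers.
Riser R = 2567 / 17 = 151 mm, within the 155 mm limit.
From 2R + T = 617: T = 617 − 302 = 315 mm.
17 risers give 16 treads; going = 16 × 315 = 5040 mm.
Enclosure = 5040 + 1552 + 902 = 7494 mm.

7494 mm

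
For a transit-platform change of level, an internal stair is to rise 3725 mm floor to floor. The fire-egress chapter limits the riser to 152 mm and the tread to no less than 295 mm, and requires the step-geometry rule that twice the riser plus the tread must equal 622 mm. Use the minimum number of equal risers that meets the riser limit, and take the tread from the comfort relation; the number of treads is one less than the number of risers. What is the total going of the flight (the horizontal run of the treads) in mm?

3725 / 152 = 24.51, so 25 risers are needed.
Each riser is 3725/25 = 149 mm (≤ 152 mm).
Tread T = 622 − 2 × 149 = 324 mm (≥ 295 mm).
Treads = 25 − 1 = 24; going = 24 × 324 = 7776 mm.

7776 mm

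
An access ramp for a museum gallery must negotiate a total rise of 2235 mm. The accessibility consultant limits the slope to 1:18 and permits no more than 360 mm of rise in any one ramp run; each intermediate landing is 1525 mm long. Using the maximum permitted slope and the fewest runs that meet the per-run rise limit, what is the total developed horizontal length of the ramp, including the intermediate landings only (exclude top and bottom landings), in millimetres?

49380 mm

⌈2235/360⌉ = 7 ramp runs. That means 6 intermediate landings.
Ramp run (horizontal) at 1:18: 2235 × 18 = 40230 mm.
6 intermediate landings contribute 6 × 1525 = 9150 mm.
Developed length = 40230 + 9150 = 49380 mm.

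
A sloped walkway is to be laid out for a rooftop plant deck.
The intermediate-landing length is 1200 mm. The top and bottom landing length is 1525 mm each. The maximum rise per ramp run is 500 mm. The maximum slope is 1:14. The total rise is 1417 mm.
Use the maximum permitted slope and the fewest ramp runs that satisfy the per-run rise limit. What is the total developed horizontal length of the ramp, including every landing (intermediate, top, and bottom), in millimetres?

At most 500 each: 1417/500 = 2.83, giving 3 ramp runs. That means 2 intermediate landings.
Ramp run (horizontal) at 1:14: 1417 × 14 = 19838 mm.
2 intermediate landings contribute 2 × 1200 = 2400 mm.
Top and bottom landings: 2 × 1525 = 3050 mm.
Total = 19838 + 2400 + 3050 = 25288 mm.

25288 mm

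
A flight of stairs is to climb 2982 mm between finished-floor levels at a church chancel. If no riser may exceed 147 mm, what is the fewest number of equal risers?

2982 / 147 = 20.286 → round up to 21 risers.

21 risers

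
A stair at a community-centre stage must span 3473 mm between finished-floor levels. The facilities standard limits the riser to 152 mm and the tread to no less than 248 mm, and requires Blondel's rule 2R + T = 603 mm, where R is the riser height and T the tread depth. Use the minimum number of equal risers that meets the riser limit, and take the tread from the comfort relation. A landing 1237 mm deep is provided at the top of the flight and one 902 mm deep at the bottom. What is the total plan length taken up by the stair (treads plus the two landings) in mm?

At most 152 each: 3473/152 = 22.85, giving 23 risers.
Riser R = 3473 / 23 = 151 mm, within the 152 mm limit.
T = 603 − 2·151 = 301 mm, which satisfies the 248 mm minimum.
Treads = 23 − 1 = 22; going = 22 × 301 = 6622 mm.
Add landings: 6622 + 1237 + 902 = 8761 mm.

8761 mm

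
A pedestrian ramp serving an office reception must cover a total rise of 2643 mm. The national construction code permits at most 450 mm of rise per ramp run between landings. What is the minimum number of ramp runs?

6 runs

⌈2643/450⌉ = 6 ramp runs.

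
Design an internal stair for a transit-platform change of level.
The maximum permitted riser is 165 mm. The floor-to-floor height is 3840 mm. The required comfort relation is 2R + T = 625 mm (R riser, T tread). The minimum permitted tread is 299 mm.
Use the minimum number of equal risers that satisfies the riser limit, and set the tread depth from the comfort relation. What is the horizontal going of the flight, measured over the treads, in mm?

7015 mm

At most 165 each: 3840/165 = 23.27, giving 24 risers.
R = 3840 ÷ 24 = 160 mm.
T = 625 − 2·160 = 305 mm, which satisfies the 299 mm minimum.
Going = (24 − 1) × 305 = 7015 mm.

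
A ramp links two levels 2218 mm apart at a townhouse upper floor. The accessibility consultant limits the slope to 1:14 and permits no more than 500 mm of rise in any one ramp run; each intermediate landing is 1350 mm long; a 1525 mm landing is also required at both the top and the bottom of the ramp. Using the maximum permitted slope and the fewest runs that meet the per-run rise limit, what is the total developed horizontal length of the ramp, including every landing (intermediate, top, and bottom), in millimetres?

39502 mm

⌈2218/500⌉ = 5 ramp runs. That means 4 intermediate landings.
Horizontal run for 2218 mm of rise at 1:14 is 2218 × 14 = 31052 mm.
Intermediate landings: 4 × 1350 = 5400 mm.
Top and bottom landings: 2 × 1525 = 3050 mm.
Total = 31052 + 5400 + 3050 = 39502 mm.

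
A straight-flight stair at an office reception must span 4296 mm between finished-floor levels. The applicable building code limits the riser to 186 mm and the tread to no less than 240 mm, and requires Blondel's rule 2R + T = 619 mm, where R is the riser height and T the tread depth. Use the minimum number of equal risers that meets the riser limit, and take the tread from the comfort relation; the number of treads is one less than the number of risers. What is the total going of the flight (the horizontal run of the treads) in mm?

4296 / 186 = 23.097 → round up to 24 risers.
Riser R = 4296 / 24 = 179 mm, within the 186 mm limit.
Tread T = 619 − 2 × 179 = 261 mm (≥ 240 mm).
Going = (24 − 1) × 261 = 6003 mm.

6003 mm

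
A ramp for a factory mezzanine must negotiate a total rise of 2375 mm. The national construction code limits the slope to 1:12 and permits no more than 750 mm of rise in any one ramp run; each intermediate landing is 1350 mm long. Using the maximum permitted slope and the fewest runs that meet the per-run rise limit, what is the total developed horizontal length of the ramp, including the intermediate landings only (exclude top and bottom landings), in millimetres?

At most 750 each: 2375/750 = 3.17, giving 4 ramp runs. That means 3 intermediate landings.
Horizontal run for 2375 mm of rise at 1:12 is 2375 × 12 = 28500 mm.
3 intermediate landings contribute 3 × 1350 = 4050 mm.
Developed length = 28500 + 4050 = 32550 mm.

32550 mm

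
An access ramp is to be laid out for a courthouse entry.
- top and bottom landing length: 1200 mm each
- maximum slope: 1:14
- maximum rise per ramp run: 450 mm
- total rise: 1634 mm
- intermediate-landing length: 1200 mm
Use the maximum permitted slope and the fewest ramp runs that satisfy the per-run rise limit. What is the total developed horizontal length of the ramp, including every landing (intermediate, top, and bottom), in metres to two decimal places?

28.88 m

1634 / 450 = 3.631 → round up to 4 ramp runs. That means 3 intermediate landings.
Horizontal run for 1634 mm of rise at 1:14 is 1634 × 14 = 22876 mm.
3 intermediate landings contribute 3 × 1200 = 3600 mm.
Top and bottom landings: 2 × 1200 = 2400 mm.
Total = 22876 + 3600 + 2400 = 28876 mm.
= 28.88 m.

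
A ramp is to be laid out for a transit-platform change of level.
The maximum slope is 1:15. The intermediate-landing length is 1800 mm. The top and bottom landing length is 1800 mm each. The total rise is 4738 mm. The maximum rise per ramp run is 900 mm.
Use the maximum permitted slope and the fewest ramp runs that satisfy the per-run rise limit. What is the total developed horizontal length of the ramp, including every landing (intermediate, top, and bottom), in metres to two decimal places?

83.67 m

⌈4738/900⌉ = 6 ramp runs. That means 5 intermediate landings.
Ramp run (horizontal) at 1:15: 4738 × 15 = 71070 mm.
Intermediate landings: 5 × 1800 = 9000 mm.
Top and bottom landings: 2 × 1800 = 3600 mm.
Total = 71070 + 9000 + 3600 = 83670 mm.
= 83.67 m.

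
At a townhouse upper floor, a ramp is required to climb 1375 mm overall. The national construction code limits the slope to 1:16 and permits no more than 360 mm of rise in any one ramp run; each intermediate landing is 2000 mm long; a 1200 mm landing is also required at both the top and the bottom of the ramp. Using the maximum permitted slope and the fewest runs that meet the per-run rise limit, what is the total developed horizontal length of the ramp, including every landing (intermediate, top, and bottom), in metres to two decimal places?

30.40 m

At most 360 each: 1375/360 = 3.82, giving 4 ramp runs. That means 3 intermediate landings.
Ramp run (horizontal) at 1:16: 1375 × 16 = 22000 mm.
3 intermediate landings contribute 3 × 2000 = 6000 mm.
Top and bottom landings: 2 × 1200 = 2400 mm.
Total = 22000 + 6000 + 2400 = 30400 mm.
= 30.40 m.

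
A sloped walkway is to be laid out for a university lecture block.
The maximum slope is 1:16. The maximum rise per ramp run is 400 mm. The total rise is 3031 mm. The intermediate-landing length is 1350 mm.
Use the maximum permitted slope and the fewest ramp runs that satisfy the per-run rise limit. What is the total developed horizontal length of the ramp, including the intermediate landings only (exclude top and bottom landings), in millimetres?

57946 mm

⌈3031/400⌉ = 8 ramp runs. That means 7 intermediate landings.
Ramp run (horizontal) at 1:16: 3031 × 16 = 48496 mm.
7 intermediate landings contribute 7 × 1350 = 9450 mm.
Total developed length = 48496 + 9450 = 57946 mm.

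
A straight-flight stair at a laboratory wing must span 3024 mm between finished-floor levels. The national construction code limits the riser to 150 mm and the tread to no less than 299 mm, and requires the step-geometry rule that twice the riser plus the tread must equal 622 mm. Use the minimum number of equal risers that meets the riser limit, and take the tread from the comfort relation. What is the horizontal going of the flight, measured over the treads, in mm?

6680 mm

At most 150 each: 3024/150 = 20.16, giving 21 risers.
Riser R = 3024 / 21 = 144 mm, within the 150 mm limit.
Tread T = 622 − 2 × 144 = 334 mm (≥ 299 mm).
21 risers give 20 treads; going = 20 × 334 = 6680 mm.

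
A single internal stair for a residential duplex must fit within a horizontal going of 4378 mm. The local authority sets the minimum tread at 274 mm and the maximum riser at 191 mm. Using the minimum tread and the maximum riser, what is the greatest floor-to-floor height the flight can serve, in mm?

4378 / 274 = 15.98, so 15 treads fit.
Risers = treads + 1 = 16.
Maximum height = 16 × 191 = 3056 mm.

3056 mm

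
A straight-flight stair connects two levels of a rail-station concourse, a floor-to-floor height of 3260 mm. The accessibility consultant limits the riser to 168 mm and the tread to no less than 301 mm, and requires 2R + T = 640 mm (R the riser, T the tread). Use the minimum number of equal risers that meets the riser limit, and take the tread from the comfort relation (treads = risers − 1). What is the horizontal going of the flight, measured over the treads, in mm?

5966 mm

3260 / 168 = 19.40, so 20 risers are needed.
R = 3260 ÷ 20 = 163 mm.
Tread T = 640 − 2 × 163 = 314 mm (≥ 301 mm).
Treads = 20 − 1 = 19; going = 19 × 314 = 5966 mm.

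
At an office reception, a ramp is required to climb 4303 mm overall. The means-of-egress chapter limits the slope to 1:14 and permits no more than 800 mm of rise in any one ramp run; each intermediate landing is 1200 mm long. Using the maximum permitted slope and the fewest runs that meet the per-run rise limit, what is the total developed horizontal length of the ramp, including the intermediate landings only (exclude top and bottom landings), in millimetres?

4303 / 800 = 5.379 → round up to 6 ramp runs. That means 5 intermediate landings.
Horizontal run for 4303 mm of rise at 1:14 is 4303 × 14 = 60242 mm.
Intermediate landings: 5 × 1200 = 6000 mm.
Developed length = 60242 + 6000 = 66242 mm.

66242 mm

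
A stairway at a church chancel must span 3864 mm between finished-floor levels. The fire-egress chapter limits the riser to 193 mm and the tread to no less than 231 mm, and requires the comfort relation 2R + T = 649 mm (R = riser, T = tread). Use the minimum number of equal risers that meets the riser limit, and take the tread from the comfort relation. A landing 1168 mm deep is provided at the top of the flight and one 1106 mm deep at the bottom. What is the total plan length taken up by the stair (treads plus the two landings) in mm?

3864 / 193 = 20.021 → round up to 21 risers.
R = 3864 ÷ 21 = 184 mm.
T = 649 − 2·184 = 281 mm, which satisfies the 231 mm minimum.
21 risers give 20 treads; going = 20 × 281 = 5620 mm.
Add landings: 5620 + 1168 + 1106 = 7894 mm.

7894 mm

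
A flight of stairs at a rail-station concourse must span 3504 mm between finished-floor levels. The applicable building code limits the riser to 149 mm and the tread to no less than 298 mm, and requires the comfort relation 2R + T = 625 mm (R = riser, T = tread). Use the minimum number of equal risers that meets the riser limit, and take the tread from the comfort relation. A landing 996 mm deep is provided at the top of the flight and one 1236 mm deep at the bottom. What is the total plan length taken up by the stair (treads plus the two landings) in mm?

9891 mm

At most 149 each: 3504/149 = 23.52, giving 24 risers.
R = 3504 ÷ 24 = 146 mm.
From 2R + T = 625: T = 625 − 292 = 333 mm.
Going = (24 − 1) × 333 = 7659 mm.
Add landings: 7659 + 996 + 1236 = 9891 mm.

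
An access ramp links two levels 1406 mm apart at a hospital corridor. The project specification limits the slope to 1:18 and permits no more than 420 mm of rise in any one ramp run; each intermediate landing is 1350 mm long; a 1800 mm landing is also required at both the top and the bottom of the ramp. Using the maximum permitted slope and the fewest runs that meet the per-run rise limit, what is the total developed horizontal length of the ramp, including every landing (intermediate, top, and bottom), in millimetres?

32958 mm

At most 420 each: 1406/420 = 3.35, giving 4 ramp runs. That means 3 intermediate landings.
Ramp run (horizontal) at 1:18: 1406 × 18 = 25308 mm.
3 intermediate landings contribute 3 × 1350 = 4050 mm.
Top and bottom landings: 2 × 1800 = 3600 mm.
Total = 25308 + 4050 + 3600 = 32958 mm.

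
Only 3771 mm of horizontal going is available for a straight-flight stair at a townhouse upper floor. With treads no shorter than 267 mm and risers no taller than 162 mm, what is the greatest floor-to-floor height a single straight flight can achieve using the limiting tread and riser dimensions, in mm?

2430 mm

Treads that fit: ⌊3771 / 267⌋ = 14.
Risers = treads + 1 = 15.
Maximum height = 15 × 162 = 2430 mm.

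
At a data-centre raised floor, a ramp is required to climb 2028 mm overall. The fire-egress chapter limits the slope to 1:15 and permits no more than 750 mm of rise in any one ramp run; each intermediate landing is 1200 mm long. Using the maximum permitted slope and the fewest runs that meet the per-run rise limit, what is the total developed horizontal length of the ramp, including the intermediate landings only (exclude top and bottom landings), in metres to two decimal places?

At most 750 each: 2028/750 = 2.70, giving 3 ramp runs. That means 2 intermediate landings.
Horizontal run for 2028 mm of rise at 1:15 is 2028 × 15 = 30420 mm.
Intermediate landings: 2 × 1200 = 2400 mm.
Developed length = 30420 + 2400 = 32820 mm.
= 32.82 m.

32.82 m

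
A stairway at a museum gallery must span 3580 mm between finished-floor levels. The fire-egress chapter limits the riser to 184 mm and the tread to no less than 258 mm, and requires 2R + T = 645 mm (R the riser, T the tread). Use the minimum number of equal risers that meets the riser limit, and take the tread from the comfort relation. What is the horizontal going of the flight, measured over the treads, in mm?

⌈3580/184⌉ = 20 risers.
Each riser is 3580/20 = 179 mm (≤ 184 mm).
Tread T = 645 − 2 × 179 = 287 mm (≥ 258 mm).
20 risers give 19 treads; going = 19 × 287 = 5453 mm.

5453 mm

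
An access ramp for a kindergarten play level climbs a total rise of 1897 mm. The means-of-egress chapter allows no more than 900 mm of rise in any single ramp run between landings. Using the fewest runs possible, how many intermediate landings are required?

2 intermediate landings

⌈1897/900⌉ = 3 ramp runs.
3 runs are separated by 2 intermediate landings.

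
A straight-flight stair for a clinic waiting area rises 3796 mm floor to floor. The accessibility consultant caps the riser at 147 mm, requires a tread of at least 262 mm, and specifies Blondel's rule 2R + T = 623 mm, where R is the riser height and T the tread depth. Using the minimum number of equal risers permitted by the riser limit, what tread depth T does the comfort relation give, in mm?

⌈3796/147⌉ = 26 risers.
Riser R = 3796 / 26 = 146 mm, within the 147 mm limit.
Tread T = 623 − 2 × 146 = 331 mm (≥ 262 mm).

331 mm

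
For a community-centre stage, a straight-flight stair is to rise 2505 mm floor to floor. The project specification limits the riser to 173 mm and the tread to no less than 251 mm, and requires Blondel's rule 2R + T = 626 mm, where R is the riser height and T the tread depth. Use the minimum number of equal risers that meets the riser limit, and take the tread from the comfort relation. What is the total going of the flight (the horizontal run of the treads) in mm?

4088 mm

At most 173 each: 2505/173 = 14.48, giving 15 risers.
Each riser is 2505/15 = 167 mm (≤ 173 mm).
T = 626 − 2·167 = 292 mm, which satisfies the 251 mm minimum.
Treads = 15 − 1 = 14; going = 14 × 292 = 4088 mm.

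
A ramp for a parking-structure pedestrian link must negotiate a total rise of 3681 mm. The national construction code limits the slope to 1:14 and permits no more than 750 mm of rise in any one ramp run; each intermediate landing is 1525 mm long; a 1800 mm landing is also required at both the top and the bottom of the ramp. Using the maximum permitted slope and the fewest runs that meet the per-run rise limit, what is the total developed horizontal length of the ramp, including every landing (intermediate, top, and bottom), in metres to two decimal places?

61.23 m

3681 / 750 = 4.908 → round up to 5 ramp runs. That means 4 intermediate landings.
Horizontal run for 3681 mm of rise at 1:14 is 3681 × 14 = 51534 mm.
4 intermediate landings contribute 4 × 1525 = 6100 mm.
Top and bottom landings: 2 × 1800 = 3600 mm.
Total = 51534 + 6100 + 3600 = 61234 mm.
= 61.23 m.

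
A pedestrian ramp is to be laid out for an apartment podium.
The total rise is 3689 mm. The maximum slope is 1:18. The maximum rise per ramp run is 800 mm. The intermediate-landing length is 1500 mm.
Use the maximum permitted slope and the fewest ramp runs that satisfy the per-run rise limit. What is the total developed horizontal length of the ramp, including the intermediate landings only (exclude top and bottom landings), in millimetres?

3689 / 800 = 4.61, so 5 ramp runs are needed. That means 4 intermediate landings.
Horizontal run for 3689 mm of rise at 1:18 is 3689 × 18 = 66402 mm.
Intermediate landings: 4 × 1500 = 6000 mm.
Total developed length = 66402 + 6000 = 72402 mm.

72402 mm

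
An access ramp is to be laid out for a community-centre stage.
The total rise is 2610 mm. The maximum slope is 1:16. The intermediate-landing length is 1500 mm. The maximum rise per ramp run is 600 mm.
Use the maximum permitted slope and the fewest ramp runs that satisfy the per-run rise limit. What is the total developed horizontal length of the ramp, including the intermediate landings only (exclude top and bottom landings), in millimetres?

2610 / 600 = 4.35, so 5 ramp runs are needed. That means 4 intermediate landings.
Horizontal run for 2610 mm of rise at 1:16 is 2610 × 16 = 41760 mm.
4 intermediate landings contribute 4 × 1500 = 6000 mm.
Developed length = 41760 + 6000 = 47760 mm.

47760 mm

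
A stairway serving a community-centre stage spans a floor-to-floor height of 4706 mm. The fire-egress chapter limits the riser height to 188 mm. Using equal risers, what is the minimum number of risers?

26 risers

4706 / 188 = 25.03, so 26 risers are needed.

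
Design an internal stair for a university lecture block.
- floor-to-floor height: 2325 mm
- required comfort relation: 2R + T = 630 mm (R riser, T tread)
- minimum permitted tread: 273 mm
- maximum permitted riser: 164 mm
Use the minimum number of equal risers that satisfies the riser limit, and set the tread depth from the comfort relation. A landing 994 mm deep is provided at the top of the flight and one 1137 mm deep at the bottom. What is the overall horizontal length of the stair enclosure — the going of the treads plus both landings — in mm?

2325 / 164 = 14.177 → round up to 15 risers.
Each riser is 2325/15 = 155 mm (≤ 164 mm).
From 2R + T = 630: T = 630 − 310 = 320 mm.
Treads = 15 − 1 = 14; going = 14 × 320 = 4480 mm.
Add landings: 4480 + 994 + 1137 = 6611 mm.

6611 mm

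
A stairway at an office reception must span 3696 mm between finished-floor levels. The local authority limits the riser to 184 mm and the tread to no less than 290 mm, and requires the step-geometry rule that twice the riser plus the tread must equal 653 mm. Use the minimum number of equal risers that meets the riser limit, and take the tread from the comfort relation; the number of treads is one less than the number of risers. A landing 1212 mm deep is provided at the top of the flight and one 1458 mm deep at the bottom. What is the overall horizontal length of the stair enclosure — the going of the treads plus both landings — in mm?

3696 / 184 = 20.09, so 21 risers are needed.
R = 3696 ÷ 21 = 176 mm.
From 2R + T = 653: T = 653 − 352 = 301 mm.
Going = (21 − 1) × 301 = 6020 mm.
Enclosure = 6020 + 1212 + 1458 = 8690 mm.

8690 mm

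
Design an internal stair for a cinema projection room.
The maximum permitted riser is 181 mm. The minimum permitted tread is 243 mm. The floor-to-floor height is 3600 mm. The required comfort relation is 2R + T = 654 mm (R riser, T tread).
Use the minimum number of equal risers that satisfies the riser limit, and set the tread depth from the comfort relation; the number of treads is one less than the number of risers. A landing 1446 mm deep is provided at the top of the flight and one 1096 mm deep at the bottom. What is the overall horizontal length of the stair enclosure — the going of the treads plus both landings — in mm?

8128 mm

3600 / 181 = 19.890 → round up to 20 risers.
R = 3600 ÷ 20 = 180 mm.
T = 654 − 2·180 = 294 mm, which satisfies the 243 mm minimum.
Treads = 20 − 1 = 19; going = 19 × 294 = 5586 mm.
Enclosure = 5586 + 1446 + 1096 = 8128 mm.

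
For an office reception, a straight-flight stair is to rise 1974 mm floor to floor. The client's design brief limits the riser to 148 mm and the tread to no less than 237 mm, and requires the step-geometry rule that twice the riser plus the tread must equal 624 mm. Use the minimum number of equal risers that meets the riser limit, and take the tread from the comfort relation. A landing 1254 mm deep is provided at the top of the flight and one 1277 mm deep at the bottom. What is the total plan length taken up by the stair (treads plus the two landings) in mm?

6977 mm

1974 / 148 = 13.34, so 14 risers are needed.
Each riser is 1974/14 = 141 mm (≤ 148 mm).
T = 624 − 2·141 = 342 mm, which satisfies the 237 mm minimum.
14 risers give 13 treads; going = 13 × 342 = 4446 mm.
Add landings: 4446 + 1254 + 1277 = 6977 mm.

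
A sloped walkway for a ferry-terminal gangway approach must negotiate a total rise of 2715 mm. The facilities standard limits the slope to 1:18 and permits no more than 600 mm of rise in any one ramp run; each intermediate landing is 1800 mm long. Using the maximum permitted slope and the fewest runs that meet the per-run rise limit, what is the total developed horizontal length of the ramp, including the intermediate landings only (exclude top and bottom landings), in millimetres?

56070 mm

2715 / 600 = 4.525 → round up to 5 ramp runs. That means 4 intermediate landings.
Ramp run (horizontal) at 1:18: 2715 × 18 = 48870 mm.
4 intermediate landings contribute 4 × 1800 = 7200 mm.
Developed length = 48870 + 7200 = 56070 mm.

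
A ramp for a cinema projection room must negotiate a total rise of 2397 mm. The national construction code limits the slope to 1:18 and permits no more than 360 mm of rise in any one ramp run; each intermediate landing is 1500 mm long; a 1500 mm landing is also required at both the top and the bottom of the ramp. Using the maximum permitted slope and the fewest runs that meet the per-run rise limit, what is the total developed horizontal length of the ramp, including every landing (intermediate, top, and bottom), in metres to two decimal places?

At most 360 each: 2397/360 = 6.66, giving 7 ramp runs. That means 6 intermediate landings.
Horizontal run for 2397 mm of rise at 1:18 is 2397 × 18 = 43146 mm.
6 intermediate landings contribute 6 × 1500 = 9000 mm.
Top and bottom landings: 2 × 1500 = 3000 mm.
Total = 43146 + 9000 + 3000 = 55146 mm.
= 55.15 m.

55.15 m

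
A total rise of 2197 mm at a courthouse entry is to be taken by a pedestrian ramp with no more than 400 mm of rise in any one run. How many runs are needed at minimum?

At most 400 each: 2197/400 = 5.49, giving 6 ramp runs.

6 runs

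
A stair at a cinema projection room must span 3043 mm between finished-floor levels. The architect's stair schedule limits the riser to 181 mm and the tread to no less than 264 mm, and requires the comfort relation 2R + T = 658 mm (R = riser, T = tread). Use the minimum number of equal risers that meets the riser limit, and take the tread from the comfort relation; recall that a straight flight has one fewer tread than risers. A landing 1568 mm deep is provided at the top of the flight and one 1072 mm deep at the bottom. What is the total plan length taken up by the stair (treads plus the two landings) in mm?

7440 mm

3043 / 181 = 16.81, so 17 risers are needed.
R = 3043 ÷ 17 = 179 mm.
Tread T = 658 − 2 × 179 = 300 mm (≥ 264 mm).
17 risers give 16 treads; going = 16 × 300 = 4800 mm.
Enclosure = 4800 + 1568 + 1072 = 7440 mm.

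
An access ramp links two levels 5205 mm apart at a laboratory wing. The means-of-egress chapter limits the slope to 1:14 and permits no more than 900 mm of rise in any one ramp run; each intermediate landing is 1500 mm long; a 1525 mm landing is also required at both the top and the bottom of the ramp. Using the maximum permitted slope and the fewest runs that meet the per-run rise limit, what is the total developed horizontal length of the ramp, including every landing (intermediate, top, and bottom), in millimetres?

83420 mm

5205 / 900 = 5.78, so 6 ramp runs are needed. That means 5 intermediate landings.
Horizontal run for 5205 mm of rise at 1:14 is 5205 × 14 = 72870 mm.
5 intermediate landings contribute 5 × 1500 = 7500 mm.
Top and bottom landings: 2 × 1525 = 3050 mm.
Total = 72870 + 7500 + 3050 = 83420 mm.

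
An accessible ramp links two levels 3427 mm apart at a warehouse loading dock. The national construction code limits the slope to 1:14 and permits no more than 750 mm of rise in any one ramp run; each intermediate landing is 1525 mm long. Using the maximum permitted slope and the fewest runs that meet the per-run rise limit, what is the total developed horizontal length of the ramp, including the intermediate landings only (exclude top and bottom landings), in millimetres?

3427 / 750 = 4.569 → round up to 5 ramp runs. That means 4 intermediate landings.
Ramp run (horizontal) at 1:14: 3427 × 14 = 47978 mm.
4 intermediate landings contribute 4 × 1525 = 6100 mm.
Developed length = 47978 + 6100 = 54078 mm.

54078 mm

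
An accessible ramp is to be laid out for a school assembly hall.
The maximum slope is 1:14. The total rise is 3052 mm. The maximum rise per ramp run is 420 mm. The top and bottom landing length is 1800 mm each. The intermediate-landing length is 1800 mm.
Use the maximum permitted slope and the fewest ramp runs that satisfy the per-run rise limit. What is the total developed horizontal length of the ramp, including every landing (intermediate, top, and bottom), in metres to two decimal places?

58.93 m

3052 / 420 = 7.267 → round up to 8 ramp runs. That means 7 intermediate landings.
Horizontal run for 3052 mm of rise at 1:14 is 3052 × 14 = 42728 mm.
7 intermediate landings contribute 7 × 1800 = 12600 mm.
Top and bottom landings: 2 × 1800 = 3600 mm.
Total = 42728 + 12600 + 3600 = 58928 mm.
= 58.93 m.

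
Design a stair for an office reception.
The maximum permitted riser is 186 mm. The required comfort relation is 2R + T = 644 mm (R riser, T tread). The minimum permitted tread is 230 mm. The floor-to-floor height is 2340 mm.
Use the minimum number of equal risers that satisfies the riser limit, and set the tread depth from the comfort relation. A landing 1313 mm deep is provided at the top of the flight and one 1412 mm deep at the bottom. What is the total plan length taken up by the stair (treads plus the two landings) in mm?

2340 / 186 = 12.58, so 13 risers are needed.
Each riser is 2340/13 = 180 mm (≤ 186 mm).
Tread T = 644 − 2 × 180 = 284 mm (≥ 230 mm).
Going = (13 − 1) × 284 = 3408 mm.
Add landings: 3408 + 1313 + 1412 = 6133 mm.

6133 mm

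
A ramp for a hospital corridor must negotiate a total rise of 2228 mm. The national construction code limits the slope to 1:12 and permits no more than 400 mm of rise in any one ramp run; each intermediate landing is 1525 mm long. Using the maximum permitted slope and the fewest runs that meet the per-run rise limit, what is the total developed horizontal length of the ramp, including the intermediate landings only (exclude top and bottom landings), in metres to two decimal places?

⌈2228/400⌉ = 6 ramp runs. That means 5 intermediate landings.
Horizontal run for 2228 mm of rise at 1:12 is 2228 × 12 = 26736 mm.
Intermediate landings: 5 × 1525 = 7625 mm.
Total developed length = 26736 + 7625 = 34361 mm.
= 34.36 m.

34.36 m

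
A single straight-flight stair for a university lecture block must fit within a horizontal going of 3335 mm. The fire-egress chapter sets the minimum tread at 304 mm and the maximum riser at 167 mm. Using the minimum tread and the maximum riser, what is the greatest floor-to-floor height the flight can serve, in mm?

3335 / 304 = 10.97, so 10 treads fit.
Risers = treads + 1 = 11.
Maximum height = 11 × 167 = 1837 mm.

1837 mm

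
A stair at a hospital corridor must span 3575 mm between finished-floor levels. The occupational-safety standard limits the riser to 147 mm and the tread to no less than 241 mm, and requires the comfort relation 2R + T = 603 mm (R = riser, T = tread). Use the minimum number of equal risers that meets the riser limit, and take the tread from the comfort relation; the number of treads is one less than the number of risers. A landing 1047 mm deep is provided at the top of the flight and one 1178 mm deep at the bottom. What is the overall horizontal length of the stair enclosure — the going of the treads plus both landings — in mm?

At most 147 each: 3575/147 = 24.32, giving 25 risers.
Each riser is 3575/25 = 143 mm (≤ 147 mm).
From 2R + T = 603: T = 603 − 286 = 317 mm.
25 risers give 24 treads; going = 24 × 317 = 7608 mm.
Enclosure = 7608 + 1047 + 1178 = 9833 mm.

9833 mm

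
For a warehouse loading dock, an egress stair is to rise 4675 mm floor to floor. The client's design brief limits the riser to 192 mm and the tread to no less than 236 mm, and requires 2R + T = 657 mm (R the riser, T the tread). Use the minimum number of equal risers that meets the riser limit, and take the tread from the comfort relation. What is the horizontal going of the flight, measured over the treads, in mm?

6792 mm

4675 / 192 = 24.349 → round up to 25 risers.
Each riser is 4675/25 = 187 mm (≤ 192 mm).
From 2R + T = 657: T = 657 − 374 = 283 mm.
25 risers give 24 treads; going = 24 × 283 = 6792 mm.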